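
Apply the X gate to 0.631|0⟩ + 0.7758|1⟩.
0.7758|0⟩ + 0.631|1⟩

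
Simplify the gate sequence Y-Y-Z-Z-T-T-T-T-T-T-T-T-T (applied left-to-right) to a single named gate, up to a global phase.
T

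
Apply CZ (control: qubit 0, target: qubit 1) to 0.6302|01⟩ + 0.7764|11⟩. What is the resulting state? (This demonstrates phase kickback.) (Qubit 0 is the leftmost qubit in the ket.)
0.6302|01⟩ - 0.7764|11⟩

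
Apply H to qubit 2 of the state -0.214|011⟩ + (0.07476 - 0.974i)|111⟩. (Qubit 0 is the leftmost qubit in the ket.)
-0.1513|010⟩ + 0.1513|011⟩ + (0.05286 - 0.6887i)|110⟩ + (-0.05286 + 0.6887i)|111⟩

H on qubit 2 mixes each pair of kets that differ only in qubit 2: amplitudes (a, b) of (|…0…⟩, |…1…⟩) become ((a + b)/√2, (a − b)/√2). Kets absent from the input have amplitude 0.
(|010⟩, |011⟩): (a, b) = (0, -0.214) → (-0.1513, 0.1513)
(|110⟩, |111⟩): (a, b) = (0, (0.07476 - 0.974i)) → ((0.05286 - 0.6887i), (-0.05286 + 0.6887i))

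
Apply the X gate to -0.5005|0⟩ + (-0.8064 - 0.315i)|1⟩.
(-0.8064 - 0.315i)|0⟩ - 0.5005|1⟩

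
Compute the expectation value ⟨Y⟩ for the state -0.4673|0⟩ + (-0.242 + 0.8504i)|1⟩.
-0.7948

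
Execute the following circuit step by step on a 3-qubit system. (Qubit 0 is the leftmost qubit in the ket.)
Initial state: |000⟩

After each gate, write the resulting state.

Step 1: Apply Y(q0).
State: i|100⟩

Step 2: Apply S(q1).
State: i|100⟩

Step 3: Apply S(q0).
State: -|100⟩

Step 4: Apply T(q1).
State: -|100⟩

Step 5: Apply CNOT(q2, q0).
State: -|100⟩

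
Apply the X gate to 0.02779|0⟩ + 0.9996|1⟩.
0.9996|0⟩ + 0.02779|1⟩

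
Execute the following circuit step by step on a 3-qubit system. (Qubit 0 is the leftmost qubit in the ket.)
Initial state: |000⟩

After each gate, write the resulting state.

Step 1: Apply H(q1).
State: 1/√2|000⟩ + 1/√2|010⟩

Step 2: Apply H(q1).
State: |000⟩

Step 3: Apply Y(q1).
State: i|010⟩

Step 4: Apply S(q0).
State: i|010⟩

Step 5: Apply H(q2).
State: (1/√2)i|010⟩ + (1/√2)i|011⟩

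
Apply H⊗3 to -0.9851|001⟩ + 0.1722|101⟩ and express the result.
-0.2874|000⟩ + 0.2874|001⟩ - 0.2874|010⟩ + 0.2874|011⟩ - 0.4092|100⟩ + 0.4092|101⟩ - 0.4092|110⟩ + 0.4092|111⟩

H⊗3 gives amp(|y⟩) = (1/2√2) Σ_x (−1)^(x·y) amp(|x⟩), where x·y is the number of positions in which both x and y have a 1.
|000⟩: (-0.9851 + 0.1722)/(2√2) = -0.2874
|001⟩: (0.9851 - 0.1722)/(2√2) = 0.2874
|010⟩: (-0.9851 + 0.1722)/(2√2) = -0.2874
|011⟩: (0.9851 - 0.1722)/(2√2) = 0.2874
|100⟩: (-0.9851 - 0.1722)/(2√2) = -0.4092
|101⟩: (0.9851 + 0.1722)/(2√2) = 0.4092
|110⟩: (-0.9851 - 0.1722)/(2√2) = -0.4092
|111⟩: (0.9851 + 0.1722)/(2√2) = 0.4092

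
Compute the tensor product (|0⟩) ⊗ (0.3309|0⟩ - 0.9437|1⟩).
0.3309|00⟩ - 0.9437|01⟩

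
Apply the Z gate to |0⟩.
|0⟩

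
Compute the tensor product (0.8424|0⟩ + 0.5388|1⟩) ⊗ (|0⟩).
0.8424|00⟩ + 0.5388|10⟩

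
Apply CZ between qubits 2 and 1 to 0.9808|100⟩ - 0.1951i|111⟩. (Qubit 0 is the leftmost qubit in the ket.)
0.9808|100⟩ + 0.1951i|111⟩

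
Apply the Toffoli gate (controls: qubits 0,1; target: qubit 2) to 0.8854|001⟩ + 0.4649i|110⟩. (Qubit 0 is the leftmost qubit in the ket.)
0.8854|001⟩ + 0.4649i|111⟩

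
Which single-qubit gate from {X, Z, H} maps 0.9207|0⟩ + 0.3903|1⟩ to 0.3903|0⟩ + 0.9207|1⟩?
X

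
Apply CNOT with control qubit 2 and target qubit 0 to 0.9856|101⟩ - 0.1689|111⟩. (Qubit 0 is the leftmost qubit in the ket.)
0.9856|001⟩ - 0.1689|011⟩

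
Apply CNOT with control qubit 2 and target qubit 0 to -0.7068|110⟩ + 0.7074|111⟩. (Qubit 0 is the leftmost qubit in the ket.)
0.7074|011⟩ - 0.7068|110⟩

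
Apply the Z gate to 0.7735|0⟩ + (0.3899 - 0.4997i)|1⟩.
0.7735|0⟩ + (-0.3899 + 0.4997i)|1⟩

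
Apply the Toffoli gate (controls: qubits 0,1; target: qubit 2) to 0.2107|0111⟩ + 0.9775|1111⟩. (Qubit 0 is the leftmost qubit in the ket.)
0.2107|0111⟩ + 0.9775|1101⟩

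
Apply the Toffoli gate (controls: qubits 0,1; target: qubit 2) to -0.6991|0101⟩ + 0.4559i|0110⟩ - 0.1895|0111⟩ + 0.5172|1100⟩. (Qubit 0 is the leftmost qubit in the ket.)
-0.6991|0101⟩ + 0.4559i|0110⟩ - 0.1895|0111⟩ + 0.5172|1110⟩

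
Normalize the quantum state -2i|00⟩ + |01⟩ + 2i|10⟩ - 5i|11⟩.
-0.343i|00⟩ + 0.1715|01⟩ + 0.343i|10⟩ - 0.8575i|11⟩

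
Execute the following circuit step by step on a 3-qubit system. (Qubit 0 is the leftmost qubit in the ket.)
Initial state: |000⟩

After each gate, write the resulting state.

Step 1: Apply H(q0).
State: 1/√2|000⟩ + 1/√2|100⟩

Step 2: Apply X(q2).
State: 1/√2|001⟩ + 1/√2|101⟩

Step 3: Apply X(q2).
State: 1/√2|000⟩ + 1/√2|100⟩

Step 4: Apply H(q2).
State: 1/2|000⟩ + 1/2|001⟩ + 1/2|100⟩ + 1/2|101⟩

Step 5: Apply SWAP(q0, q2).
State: 1/2|000⟩ + 1/2|001⟩ + 1/2|100⟩ + 1/2|101⟩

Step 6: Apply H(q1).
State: 1/√8|000⟩ + 1/√8|001⟩ + 1/√8|010⟩ + 1/√8|011⟩ + 1/√8|100⟩ + 1/√8|101⟩ + 1/√8|110⟩ + 1/√8|111⟩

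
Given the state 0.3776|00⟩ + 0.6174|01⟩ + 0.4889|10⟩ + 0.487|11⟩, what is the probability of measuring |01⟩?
0.3812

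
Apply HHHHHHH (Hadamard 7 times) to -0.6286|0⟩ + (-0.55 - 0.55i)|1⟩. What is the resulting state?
(-0.8334 - 0.3889i)|0⟩ + (-0.05558 + 0.3889i)|1⟩

H² = I, so H^7 = H: a single Hadamard. With (a, b) = (-0.6286, (-0.55 - 0.55i)), H gives ((a + b)/√2, (a − b)/√2) = ((-0.8334 - 0.3889i), (-0.05558 + 0.3889i)).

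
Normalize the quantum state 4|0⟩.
|0⟩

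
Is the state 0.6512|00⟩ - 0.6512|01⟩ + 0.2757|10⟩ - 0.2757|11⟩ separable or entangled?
Separable

Writing the state as a|00⟩ + b|01⟩ + c|10⟩ + d|11⟩, it is a product state iff ad − bc = 0.
Here (a, b, c, d) = (0.6512, -0.6512, 0.2757, -0.2757): ad − bc = (0.6512)(-0.2757) − (-0.6512)(0.2757) = 0, so the state is separable.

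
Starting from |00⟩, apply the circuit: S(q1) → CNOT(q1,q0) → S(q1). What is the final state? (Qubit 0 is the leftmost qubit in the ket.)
|00⟩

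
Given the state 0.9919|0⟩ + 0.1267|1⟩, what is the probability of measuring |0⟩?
0.9839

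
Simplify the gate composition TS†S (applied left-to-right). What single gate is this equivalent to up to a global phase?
T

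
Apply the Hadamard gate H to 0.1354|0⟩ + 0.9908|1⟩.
0.7963|0⟩ - 0.6049|1⟩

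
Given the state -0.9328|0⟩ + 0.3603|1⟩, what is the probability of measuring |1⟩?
0.1298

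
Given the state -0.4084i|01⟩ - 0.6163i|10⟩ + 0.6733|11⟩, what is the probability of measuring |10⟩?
0.3798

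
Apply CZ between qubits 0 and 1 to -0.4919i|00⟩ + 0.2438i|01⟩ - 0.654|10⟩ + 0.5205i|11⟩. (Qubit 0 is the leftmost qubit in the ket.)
-0.4919i|00⟩ + 0.2438i|01⟩ - 0.654|10⟩ - 0.5205i|11⟩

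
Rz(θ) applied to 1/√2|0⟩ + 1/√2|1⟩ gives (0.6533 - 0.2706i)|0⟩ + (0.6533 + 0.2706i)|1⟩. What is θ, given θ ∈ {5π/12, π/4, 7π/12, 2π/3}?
π/4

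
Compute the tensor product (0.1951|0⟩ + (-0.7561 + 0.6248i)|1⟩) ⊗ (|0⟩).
0.1951|00⟩ + (-0.7561 + 0.6248i)|10⟩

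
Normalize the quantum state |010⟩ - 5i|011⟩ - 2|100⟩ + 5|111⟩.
0.1348|010⟩ - 0.6742i|011⟩ - 0.2697|100⟩ + 0.6742|111⟩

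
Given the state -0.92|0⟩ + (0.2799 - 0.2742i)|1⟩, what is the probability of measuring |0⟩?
0.8464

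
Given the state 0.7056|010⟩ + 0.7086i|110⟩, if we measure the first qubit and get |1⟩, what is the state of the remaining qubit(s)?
i|10⟩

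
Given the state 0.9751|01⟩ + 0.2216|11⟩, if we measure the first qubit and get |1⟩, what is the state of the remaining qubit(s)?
|1⟩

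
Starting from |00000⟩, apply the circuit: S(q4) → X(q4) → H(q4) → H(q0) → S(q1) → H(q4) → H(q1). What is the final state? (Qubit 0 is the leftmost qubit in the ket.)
1/2|00001⟩ + 1/2|01001⟩ + 1/2|10001⟩ + 1/2|11001⟩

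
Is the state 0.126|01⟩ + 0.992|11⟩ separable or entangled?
Separable

Writing the state as a|00⟩ + b|01⟩ + c|10⟩ + d|11⟩, it is a product state iff ad − bc = 0.
Here (a, b, c, d) = (0, 0.126, 0, 0.992): ad − bc = (0)(0.992) − (0.126)(0) = 0, so the state is separable.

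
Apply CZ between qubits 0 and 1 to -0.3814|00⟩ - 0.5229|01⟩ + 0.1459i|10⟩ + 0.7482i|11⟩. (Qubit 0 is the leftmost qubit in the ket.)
-0.3814|00⟩ - 0.5229|01⟩ + 0.1459i|10⟩ - 0.7482i|11⟩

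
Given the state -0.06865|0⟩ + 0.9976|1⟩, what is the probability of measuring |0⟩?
0.004713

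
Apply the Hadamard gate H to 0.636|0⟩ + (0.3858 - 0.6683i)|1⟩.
(0.7225 - 0.4726i)|0⟩ + (0.1769 + 0.4726i)|1⟩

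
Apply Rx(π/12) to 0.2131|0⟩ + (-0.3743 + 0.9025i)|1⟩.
(0.3291 + 0.04886i)|0⟩ + (-0.3711 + 0.867i)|1⟩

Rx(π/12) = [[cos(θ/2), −i·sin(θ/2)], [−i·sin(θ/2), cos(θ/2)]]; θ = π/12, cos(θ/2) ≈ 0.991445, sin(θ/2) ≈ 0.130526.
With a = amp(|0⟩) = 0.2131 and b = amp(|1⟩) = (-0.3743 + 0.9025i):
new amp(|0⟩) = (0.991445)·a + (-0.130526i)·b = (0.3291 + 0.04886i)
new amp(|1⟩) = (-0.130526i)·a + (0.991445)·b = (-0.3711 + 0.867i)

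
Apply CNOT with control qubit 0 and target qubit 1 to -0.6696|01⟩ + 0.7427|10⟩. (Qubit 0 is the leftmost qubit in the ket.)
-0.6696|01⟩ + 0.7427|11⟩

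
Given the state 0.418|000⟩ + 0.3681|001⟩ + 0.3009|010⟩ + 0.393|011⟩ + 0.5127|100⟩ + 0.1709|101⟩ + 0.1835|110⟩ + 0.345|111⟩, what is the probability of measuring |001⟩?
0.1355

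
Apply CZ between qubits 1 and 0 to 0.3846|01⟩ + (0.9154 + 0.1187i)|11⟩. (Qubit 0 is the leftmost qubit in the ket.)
0.3846|01⟩ + (-0.9154 - 0.1187i)|11⟩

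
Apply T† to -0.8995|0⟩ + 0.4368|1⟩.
-0.8995|0⟩ + (0.3089 - 0.3089i)|1⟩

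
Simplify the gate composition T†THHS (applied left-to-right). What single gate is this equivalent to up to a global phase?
S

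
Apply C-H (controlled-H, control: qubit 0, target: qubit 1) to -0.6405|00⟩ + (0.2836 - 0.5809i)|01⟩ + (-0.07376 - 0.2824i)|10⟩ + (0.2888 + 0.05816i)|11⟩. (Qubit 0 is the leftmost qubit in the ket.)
-0.6405|00⟩ + (0.2836 - 0.5809i)|01⟩ + (0.1521 - 0.1586i)|10⟩ + (-0.2564 - 0.2408i)|11⟩

C-H leaves the control-|0⟩ kets |00⟩, |01⟩ unchanged and applies H to qubit 1 on the control-|1⟩ pair (|10⟩, |11⟩).
H = [[1/√2, 1/√2], [1/√2, -1/√2]].
With a = amp(|10⟩) = (-0.07376 - 0.2824i) and b = amp(|11⟩) = (0.2888 + 0.05816i):
new amp(|10⟩) = (1/√2)·a + (1/√2)·b = (0.1521 - 0.1586i)
new amp(|11⟩) = (1/√2)·a + (-1/√2)·b = (-0.2564 - 0.2408i)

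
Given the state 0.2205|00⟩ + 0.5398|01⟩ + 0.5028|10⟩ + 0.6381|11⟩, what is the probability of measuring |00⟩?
0.04862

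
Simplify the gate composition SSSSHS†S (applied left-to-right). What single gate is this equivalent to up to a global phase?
H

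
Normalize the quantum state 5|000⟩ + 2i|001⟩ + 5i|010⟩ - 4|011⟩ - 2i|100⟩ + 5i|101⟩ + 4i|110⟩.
0.4663|000⟩ + 0.1865i|001⟩ + 0.4663i|010⟩ - 0.373|011⟩ - 0.1865i|100⟩ + 0.4663i|101⟩ + 0.373i|110⟩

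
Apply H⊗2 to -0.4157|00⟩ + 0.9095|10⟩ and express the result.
0.2469|00⟩ + 0.2469|01⟩ - 0.6626|10⟩ - 0.6626|11⟩

H⊗2 gives amp(|y⟩) = (1/2) Σ_x (−1)^(x·y) amp(|x⟩), where x·y is the number of positions in which both x and y have a 1.
|00⟩: (-0.4157 + 0.9095)/2 = 0.2469
|01⟩: (-0.4157 + 0.9095)/2 = 0.2469
|10⟩: (-0.4157 - 0.9095)/2 = -0.6626
|11⟩: (-0.4157 - 0.9095)/2 = -0.6626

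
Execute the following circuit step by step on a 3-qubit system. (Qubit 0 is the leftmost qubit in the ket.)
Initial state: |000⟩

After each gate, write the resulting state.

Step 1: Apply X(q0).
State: |100⟩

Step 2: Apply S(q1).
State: |100⟩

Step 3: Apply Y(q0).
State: -i|000⟩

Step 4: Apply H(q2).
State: -(1/√2)i|000⟩ - (1/√2)i|001⟩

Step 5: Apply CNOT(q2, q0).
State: -(1/√2)i|000⟩ - (1/√2)i|101⟩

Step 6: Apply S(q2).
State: -(1/√2)i|000⟩ + 1/√2|101⟩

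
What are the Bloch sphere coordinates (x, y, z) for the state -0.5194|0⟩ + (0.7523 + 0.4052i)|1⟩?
(-0.7815, -0.4209, -0.4604)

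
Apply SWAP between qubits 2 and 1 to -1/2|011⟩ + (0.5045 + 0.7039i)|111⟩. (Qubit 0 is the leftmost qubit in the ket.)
-1/2|011⟩ + (0.5045 + 0.7039i)|111⟩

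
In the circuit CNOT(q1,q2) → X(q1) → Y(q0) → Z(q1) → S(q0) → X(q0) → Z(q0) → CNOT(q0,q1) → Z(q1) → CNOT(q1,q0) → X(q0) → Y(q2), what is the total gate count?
12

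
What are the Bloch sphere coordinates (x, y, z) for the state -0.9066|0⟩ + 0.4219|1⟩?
(-0.765, 0, 0.6439)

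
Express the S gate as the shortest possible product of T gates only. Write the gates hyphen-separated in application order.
T-T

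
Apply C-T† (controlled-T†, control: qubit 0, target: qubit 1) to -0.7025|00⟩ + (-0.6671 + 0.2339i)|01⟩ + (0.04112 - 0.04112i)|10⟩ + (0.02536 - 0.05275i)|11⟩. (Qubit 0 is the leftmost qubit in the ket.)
-0.7025|00⟩ + (-0.6671 + 0.2339i)|01⟩ + (0.04112 - 0.04112i)|10⟩ + (-0.01937 - 0.05523i)|11⟩

C-T† leaves the control-|0⟩ kets |00⟩, |01⟩ unchanged and applies T† to qubit 1 on the control-|1⟩ pair (|10⟩, |11⟩).
T† = [[1, 0], [0, (1/√2 - (1/√2)i)]].
With a = amp(|10⟩) = (0.04112 - 0.04112i) and b = amp(|11⟩) = (0.02536 - 0.05275i):
new amp(|10⟩) = (1)·a = (0.04112 - 0.04112i)
new amp(|11⟩) = (1/√2 - (1/√2)i)·b = (-0.01937 - 0.05523i)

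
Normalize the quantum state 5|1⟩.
|1⟩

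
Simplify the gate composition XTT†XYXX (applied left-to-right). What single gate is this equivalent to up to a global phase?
Y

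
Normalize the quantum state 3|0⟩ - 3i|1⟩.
1/√2|0⟩ - (1/√2)i|1⟩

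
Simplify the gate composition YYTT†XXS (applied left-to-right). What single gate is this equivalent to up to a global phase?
S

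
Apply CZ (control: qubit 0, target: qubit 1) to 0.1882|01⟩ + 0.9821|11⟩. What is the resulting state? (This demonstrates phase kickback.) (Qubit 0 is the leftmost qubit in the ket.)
0.1882|01⟩ - 0.9821|11⟩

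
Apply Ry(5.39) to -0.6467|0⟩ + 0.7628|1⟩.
0.2538|0⟩ - 0.9673|1⟩

Ry(5.39) = [[cos(θ/2), −sin(θ/2)], [sin(θ/2), cos(θ/2)]]; θ = 5.39, cos(θ/2) ≈ -0.901924, sin(θ/2) ≈ 0.431895.
With a = amp(|0⟩) = -0.6467 and b = amp(|1⟩) = 0.7628:
new amp(|0⟩) = (-0.901924)·a + (-0.431895)·b = 0.2538
new amp(|1⟩) = (0.431895)·a + (-0.901924)·b = -0.9673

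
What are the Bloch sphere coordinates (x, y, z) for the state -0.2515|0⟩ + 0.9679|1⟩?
(-0.4869, 0, -0.8736)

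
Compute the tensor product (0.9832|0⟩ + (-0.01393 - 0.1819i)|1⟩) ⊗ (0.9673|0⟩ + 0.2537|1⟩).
0.951|00⟩ + 0.2494|01⟩ + (-0.01347 - 0.176i)|10⟩ + (-0.003534 - 0.04615i)|11⟩

amp(|b₁b₂…⟩) = product of the factor amplitudes for bits b₁, b₂, …; only kets whose every factor amplitude is nonzero survive.
|00⟩: (0.9832)(0.9673) = 0.951
|01⟩: (0.9832)(0.2537) = 0.2494
|10⟩: (-0.01393 - 0.1819i)(0.9673) = (-0.01347 - 0.176i)
|11⟩: (-0.01393 - 0.1819i)(0.2537) = (-0.003534 - 0.04615i)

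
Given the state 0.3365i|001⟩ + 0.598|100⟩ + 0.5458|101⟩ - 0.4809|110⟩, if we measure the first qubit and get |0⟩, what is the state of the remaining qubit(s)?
i|01⟩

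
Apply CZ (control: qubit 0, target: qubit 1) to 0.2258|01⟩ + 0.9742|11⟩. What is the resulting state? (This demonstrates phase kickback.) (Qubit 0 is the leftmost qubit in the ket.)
0.2258|01⟩ - 0.9742|11⟩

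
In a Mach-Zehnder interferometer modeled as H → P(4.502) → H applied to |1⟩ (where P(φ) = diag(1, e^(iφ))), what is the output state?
(0.6044 + 0.489i)|0⟩ + (0.3956 - 0.489i)|1⟩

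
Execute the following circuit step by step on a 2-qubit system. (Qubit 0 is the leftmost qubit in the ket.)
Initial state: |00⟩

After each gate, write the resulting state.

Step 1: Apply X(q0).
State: |10⟩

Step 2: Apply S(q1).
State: |10⟩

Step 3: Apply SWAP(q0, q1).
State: |01⟩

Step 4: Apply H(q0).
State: 1/√2|01⟩ + 1/√2|11⟩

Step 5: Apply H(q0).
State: |01⟩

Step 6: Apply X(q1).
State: |00⟩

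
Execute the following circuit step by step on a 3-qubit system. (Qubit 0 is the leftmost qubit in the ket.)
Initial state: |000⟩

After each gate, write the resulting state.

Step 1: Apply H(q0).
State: 1/√2|000⟩ + 1/√2|100⟩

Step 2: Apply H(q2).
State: 1/2|000⟩ + 1/2|001⟩ + 1/2|100⟩ + 1/2|101⟩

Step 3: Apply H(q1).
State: 1/√8|000⟩ + 1/√8|001⟩ + 1/√8|010⟩ + 1/√8|011⟩ + 1/√8|100⟩ + 1/√8|101⟩ + 1/√8|110⟩ + 1/√8|111⟩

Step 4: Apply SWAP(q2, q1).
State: 1/√8|000⟩ + 1/√8|001⟩ + 1/√8|010⟩ + 1/√8|011⟩ + 1/√8|100⟩ + 1/√8|101⟩ + 1/√8|110⟩ + 1/√8|111⟩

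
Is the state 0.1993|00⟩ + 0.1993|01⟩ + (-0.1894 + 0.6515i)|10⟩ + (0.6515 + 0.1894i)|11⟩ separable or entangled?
Entangled

Writing the state as a|00⟩ + b|01⟩ + c|10⟩ + d|11⟩, it is a product state iff ad − bc = 0.
Here (a, b, c, d) = (0.1993, 0.1993, (-0.1894 + 0.6515i), (0.6515 + 0.1894i)): ad − bc = (0.1993)(0.6515 + 0.1894i) − (0.1993)(-0.1894 + 0.6515i) = (0.1676 - 0.0921i) ≠ 0, so the state is entangled.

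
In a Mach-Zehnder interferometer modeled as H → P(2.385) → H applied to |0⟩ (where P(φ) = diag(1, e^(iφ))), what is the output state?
(0.1364 + 0.3432i)|0⟩ + (0.8636 - 0.3432i)|1⟩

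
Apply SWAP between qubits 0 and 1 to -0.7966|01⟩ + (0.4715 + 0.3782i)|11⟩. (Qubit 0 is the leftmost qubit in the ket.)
-0.7966|10⟩ + (0.4715 + 0.3782i)|11⟩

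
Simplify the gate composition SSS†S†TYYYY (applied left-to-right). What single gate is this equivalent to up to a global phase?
T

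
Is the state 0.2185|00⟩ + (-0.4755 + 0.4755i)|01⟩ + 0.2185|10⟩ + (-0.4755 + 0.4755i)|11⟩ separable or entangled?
Separable

Writing the state as a|00⟩ + b|01⟩ + c|10⟩ + d|11⟩, it is a product state iff ad − bc = 0.
Here (a, b, c, d) = (0.2185, (-0.4755 + 0.4755i), 0.2185, (-0.4755 + 0.4755i)): ad − bc = (0.2185)(-0.4755 + 0.4755i) − (-0.4755 + 0.4755i)(0.2185) = 0, so the state is separable.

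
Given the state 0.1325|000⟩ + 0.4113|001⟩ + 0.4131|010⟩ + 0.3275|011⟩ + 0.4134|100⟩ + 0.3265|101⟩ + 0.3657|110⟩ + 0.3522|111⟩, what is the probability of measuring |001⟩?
0.1692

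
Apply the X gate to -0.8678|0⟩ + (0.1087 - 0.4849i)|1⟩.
(0.1087 - 0.4849i)|0⟩ - 0.8678|1⟩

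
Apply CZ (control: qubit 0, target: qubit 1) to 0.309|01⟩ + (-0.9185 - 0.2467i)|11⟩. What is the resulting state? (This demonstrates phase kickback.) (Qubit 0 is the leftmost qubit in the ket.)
0.309|01⟩ + (0.9185 + 0.2467i)|11⟩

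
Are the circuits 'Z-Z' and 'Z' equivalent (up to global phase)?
No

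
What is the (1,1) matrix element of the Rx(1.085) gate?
0.8564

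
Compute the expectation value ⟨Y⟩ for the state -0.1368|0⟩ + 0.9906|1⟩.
0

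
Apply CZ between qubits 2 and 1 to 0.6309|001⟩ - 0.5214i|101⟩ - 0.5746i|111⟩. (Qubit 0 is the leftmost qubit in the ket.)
0.6309|001⟩ - 0.5214i|101⟩ + 0.5746i|111⟩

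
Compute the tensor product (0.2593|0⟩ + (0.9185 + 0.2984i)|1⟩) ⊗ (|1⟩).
0.2593|01⟩ + (0.9185 + 0.2984i)|11⟩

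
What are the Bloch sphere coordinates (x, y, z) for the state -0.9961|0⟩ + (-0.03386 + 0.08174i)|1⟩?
(0.06746, -0.1628, 0.9844)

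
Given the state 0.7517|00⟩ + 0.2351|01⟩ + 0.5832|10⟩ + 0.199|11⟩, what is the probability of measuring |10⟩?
0.3401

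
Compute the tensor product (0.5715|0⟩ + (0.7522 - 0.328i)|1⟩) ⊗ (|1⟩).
0.5715|01⟩ + (0.7522 - 0.328i)|11⟩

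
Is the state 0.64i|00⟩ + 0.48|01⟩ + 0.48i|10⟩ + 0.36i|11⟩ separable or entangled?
Entangled

Writing the state as a|00⟩ + b|01⟩ + c|10⟩ + d|11⟩, it is a product state iff ad − bc = 0.
Here (a, b, c, d) = (0.64i, 0.48, 0.48i, 0.36i): ad − bc = (0.64i)(0.36i) − (0.48)(0.48i) = (-0.2304 - 0.2304i) ≠ 0, so the state is entangled.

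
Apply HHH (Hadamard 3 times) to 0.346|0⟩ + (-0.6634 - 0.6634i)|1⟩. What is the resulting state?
(-0.2244 - 0.4691i)|0⟩ + (0.7138 + 0.4691i)|1⟩

H² = I, so H^3 = H: a single Hadamard. With (a, b) = (0.346, (-0.6634 - 0.6634i)), H gives ((a + b)/√2, (a − b)/√2) = ((-0.2244 - 0.4691i), (0.7138 + 0.4691i)).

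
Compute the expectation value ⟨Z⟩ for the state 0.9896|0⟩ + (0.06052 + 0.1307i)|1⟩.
0.9586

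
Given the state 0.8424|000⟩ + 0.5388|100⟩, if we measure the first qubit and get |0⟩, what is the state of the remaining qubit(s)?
|00⟩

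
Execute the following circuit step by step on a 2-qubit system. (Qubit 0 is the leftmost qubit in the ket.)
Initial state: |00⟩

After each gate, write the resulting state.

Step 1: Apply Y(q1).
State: i|01⟩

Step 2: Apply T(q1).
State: (-1/√2 + (1/√2)i)|01⟩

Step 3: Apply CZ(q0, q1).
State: (-1/√2 + (1/√2)i)|01⟩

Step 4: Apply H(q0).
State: (-1/2 + (1/2)i)|01⟩ + (-1/2 + (1/2)i)|11⟩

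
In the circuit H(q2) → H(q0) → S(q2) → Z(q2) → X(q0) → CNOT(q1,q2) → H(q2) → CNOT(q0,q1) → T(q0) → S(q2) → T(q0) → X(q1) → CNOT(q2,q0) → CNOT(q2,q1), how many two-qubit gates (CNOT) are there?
4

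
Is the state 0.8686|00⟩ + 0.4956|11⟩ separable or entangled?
Entangled

Writing the state as a|00⟩ + b|01⟩ + c|10⟩ + d|11⟩, it is a product state iff ad − bc = 0.
Here (a, b, c, d) = (0.8686, 0, 0, 0.4956): ad − bc = (0.8686)(0.4956) − (0)(0) = 0.4305 ≠ 0, so the state is entangled.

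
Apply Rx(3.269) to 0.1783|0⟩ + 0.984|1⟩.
(-0.01135 - 0.982i)|0⟩ + (-0.06264 - 0.1779i)|1⟩

Rx(3.269) = [[cos(θ/2), −i·sin(θ/2)], [−i·sin(θ/2), cos(θ/2)]]; θ = 3.269, cos(θ/2) ≈ -0.0636606, sin(θ/2) ≈ 0.997972.
With a = amp(|0⟩) = 0.1783 and b = amp(|1⟩) = 0.984:
new amp(|0⟩) = (-0.0636606)·a + (-0.997972i)·b = (-0.01135 - 0.982i)
new amp(|1⟩) = (-0.997972i)·a + (-0.0636606)·b = (-0.06264 - 0.1779i)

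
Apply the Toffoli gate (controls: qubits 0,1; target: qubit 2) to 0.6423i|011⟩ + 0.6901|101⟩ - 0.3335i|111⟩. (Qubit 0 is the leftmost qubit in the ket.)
0.6423i|011⟩ + 0.6901|101⟩ - 0.3335i|110⟩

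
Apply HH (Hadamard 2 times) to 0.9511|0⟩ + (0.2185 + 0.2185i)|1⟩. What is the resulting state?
0.9511|0⟩ + (0.2185 + 0.2185i)|1⟩

H² = I, so an even number of Hadamards cancels: H^2 = I and the state is unchanged.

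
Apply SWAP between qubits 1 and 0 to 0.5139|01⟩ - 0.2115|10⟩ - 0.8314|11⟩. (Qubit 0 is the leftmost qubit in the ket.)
-0.2115|01⟩ + 0.5139|10⟩ - 0.8314|11⟩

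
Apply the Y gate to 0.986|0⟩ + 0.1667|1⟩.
-0.1667i|0⟩ + 0.986i|1⟩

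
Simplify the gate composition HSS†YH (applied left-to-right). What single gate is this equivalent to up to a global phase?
Y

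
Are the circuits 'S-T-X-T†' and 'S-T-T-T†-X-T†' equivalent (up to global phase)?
Yes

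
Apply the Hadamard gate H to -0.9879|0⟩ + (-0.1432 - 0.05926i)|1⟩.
(-0.7998 - 0.0419i)|0⟩ + (-0.5973 + 0.0419i)|1⟩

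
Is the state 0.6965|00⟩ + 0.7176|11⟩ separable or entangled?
Entangled

Writing the state as a|00⟩ + b|01⟩ + c|10⟩ + d|11⟩, it is a product state iff ad − bc = 0.
Here (a, b, c, d) = (0.6965, 0, 0, 0.7176): ad − bc = (0.6965)(0.7176) − (0)(0) = 0.4998 ≠ 0, so the state is entangled.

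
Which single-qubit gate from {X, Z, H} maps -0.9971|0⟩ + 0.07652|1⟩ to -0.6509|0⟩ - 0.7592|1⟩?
H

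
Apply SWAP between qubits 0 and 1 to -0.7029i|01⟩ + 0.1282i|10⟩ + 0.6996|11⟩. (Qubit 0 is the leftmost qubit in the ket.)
0.1282i|01⟩ - 0.7029i|10⟩ + 0.6996|11⟩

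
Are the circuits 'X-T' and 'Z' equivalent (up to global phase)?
No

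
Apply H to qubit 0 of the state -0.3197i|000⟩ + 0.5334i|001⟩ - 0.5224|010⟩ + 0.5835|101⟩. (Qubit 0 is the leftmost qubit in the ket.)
-0.2261i|000⟩ + (0.4126 + 0.3772i)|001⟩ - 0.3694|010⟩ - 0.2261i|100⟩ + (-0.4126 + 0.3772i)|101⟩ - 0.3694|110⟩

H on qubit 0 mixes each pair of kets that differ only in qubit 0: amplitudes (a, b) of (|…0…⟩, |…1…⟩) become ((a + b)/√2, (a − b)/√2). Kets absent from the input have amplitude 0.
(|000⟩, |100⟩): (a, b) = (-0.3197i, 0) → (-0.2261i, -0.2261i)
(|001⟩, |101⟩): (a, b) = (0.5334i, 0.5835) → ((0.4126 + 0.3772i), (-0.4126 + 0.3772i))
(|010⟩, |110⟩): (a, b) = (-0.5224, 0) → (-0.3694, -0.3694)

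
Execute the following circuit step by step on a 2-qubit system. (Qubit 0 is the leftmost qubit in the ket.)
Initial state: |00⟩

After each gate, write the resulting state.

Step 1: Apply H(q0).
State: 1/√2|00⟩ + 1/√2|10⟩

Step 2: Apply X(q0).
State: 1/√2|00⟩ + 1/√2|10⟩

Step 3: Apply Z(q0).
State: 1/√2|00⟩ - 1/√2|10⟩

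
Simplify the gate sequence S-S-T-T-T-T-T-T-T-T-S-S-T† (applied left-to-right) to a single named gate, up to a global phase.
T†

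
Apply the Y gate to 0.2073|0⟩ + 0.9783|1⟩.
-0.9783i|0⟩ + 0.2073i|1⟩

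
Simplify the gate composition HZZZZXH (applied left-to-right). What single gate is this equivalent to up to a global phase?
Z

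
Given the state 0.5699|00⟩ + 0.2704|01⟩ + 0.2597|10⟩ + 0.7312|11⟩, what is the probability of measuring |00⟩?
0.3248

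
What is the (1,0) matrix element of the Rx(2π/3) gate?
-0.866i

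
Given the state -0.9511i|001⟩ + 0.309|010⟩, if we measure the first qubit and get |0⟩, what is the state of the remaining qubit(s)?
-0.9511i|01⟩ + 0.309|10⟩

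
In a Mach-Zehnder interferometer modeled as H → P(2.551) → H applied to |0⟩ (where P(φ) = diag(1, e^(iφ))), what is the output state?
(0.08469 + 0.2784i)|0⟩ + (0.9153 - 0.2784i)|1⟩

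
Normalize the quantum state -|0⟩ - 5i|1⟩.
-0.1961|0⟩ - 0.9806i|1⟩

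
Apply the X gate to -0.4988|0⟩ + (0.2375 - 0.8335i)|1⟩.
(0.2375 - 0.8335i)|0⟩ - 0.4988|1⟩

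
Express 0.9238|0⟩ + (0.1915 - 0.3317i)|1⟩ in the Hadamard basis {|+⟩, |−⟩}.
(0.7886 - 0.2345i)|+⟩ + (0.5178 + 0.2345i)|−⟩

With |ψ⟩ = α|0⟩ + β|1⟩, the Hadamard-basis coefficients are ⟨+|ψ⟩ = (α + β)/√2 and ⟨−|ψ⟩ = (α − β)/√2.
Here α = 0.9238, β = (0.1915 - 0.3317i): (α + β)/√2 = (0.7886 - 0.2345i), (α − β)/√2 = (0.5178 + 0.2345i).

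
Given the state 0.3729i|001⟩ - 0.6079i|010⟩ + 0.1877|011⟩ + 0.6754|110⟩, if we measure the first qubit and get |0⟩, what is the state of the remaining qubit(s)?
0.5057i|01⟩ - 0.8243i|10⟩ + 0.2545|11⟩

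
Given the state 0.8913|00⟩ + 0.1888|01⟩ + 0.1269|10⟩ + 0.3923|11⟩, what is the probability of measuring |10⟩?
0.0161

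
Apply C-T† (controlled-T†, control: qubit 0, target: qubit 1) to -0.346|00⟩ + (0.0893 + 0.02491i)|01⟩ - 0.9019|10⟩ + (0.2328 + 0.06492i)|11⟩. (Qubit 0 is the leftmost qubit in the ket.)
-0.346|00⟩ + (0.0893 + 0.02491i)|01⟩ - 0.9019|10⟩ + (0.2105 - 0.1187i)|11⟩

C-T† leaves the control-|0⟩ kets |00⟩, |01⟩ unchanged and applies T† to qubit 1 on the control-|1⟩ pair (|10⟩, |11⟩).
T† = [[1, 0], [0, (1/√2 - (1/√2)i)]].
With a = amp(|10⟩) = -0.9019 and b = amp(|11⟩) = (0.2328 + 0.06492i):
new amp(|10⟩) = (1)·a = -0.9019
new amp(|11⟩) = (1/√2 - (1/√2)i)·b = (0.2105 - 0.1187i)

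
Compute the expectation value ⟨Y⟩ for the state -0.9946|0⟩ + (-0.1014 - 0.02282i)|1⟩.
0.04539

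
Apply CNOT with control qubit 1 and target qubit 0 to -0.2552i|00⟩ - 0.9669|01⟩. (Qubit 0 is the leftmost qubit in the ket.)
-0.2552i|00⟩ - 0.9669|11⟩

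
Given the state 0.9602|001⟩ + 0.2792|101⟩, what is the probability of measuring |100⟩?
0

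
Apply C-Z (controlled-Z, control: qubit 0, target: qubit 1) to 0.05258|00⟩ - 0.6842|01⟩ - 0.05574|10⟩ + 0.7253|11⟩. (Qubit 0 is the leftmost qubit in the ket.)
0.05258|00⟩ - 0.6842|01⟩ - 0.05574|10⟩ - 0.7253|11⟩

C-Z leaves the control-|0⟩ kets |00⟩, |01⟩ unchanged and applies Z to qubit 1 on the control-|1⟩ pair (|10⟩, |11⟩).
Z = [[1, 0], [0, -1]].
With a = amp(|10⟩) = -0.05574 and b = amp(|11⟩) = 0.7253:
new amp(|10⟩) = (1)·a = -0.05574
new amp(|11⟩) = (-1)·b = -0.7253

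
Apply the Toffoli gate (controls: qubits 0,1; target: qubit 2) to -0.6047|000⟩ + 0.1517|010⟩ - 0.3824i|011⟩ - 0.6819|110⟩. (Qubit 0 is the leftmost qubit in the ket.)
-0.6047|000⟩ + 0.1517|010⟩ - 0.3824i|011⟩ - 0.6819|111⟩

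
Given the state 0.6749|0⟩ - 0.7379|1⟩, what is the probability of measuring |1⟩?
0.5445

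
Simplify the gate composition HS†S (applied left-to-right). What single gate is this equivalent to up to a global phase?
H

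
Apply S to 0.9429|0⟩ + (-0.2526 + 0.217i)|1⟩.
0.9429|0⟩ + (-0.217 - 0.2526i)|1⟩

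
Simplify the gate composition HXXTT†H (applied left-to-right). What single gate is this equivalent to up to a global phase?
I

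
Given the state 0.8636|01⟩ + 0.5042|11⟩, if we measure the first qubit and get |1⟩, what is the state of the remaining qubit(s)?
|1⟩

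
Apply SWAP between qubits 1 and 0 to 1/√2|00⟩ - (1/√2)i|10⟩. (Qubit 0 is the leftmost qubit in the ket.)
1/√2|00⟩ - (1/√2)i|01⟩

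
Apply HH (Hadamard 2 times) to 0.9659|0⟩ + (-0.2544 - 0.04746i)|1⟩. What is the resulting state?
0.9659|0⟩ + (-0.2544 - 0.04746i)|1⟩

H² = I, so an even number of Hadamards cancels: H^2 = I and the state is unchanged.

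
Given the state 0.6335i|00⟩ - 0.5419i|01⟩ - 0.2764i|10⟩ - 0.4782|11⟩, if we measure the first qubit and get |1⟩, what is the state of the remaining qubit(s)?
-0.5004i|0⟩ - 0.8658|1⟩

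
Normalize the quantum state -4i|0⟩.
-i|0⟩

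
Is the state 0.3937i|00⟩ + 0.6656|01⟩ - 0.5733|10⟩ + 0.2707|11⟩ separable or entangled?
Entangled

Writing the state as a|00⟩ + b|01⟩ + c|10⟩ + d|11⟩, it is a product state iff ad − bc = 0.
Here (a, b, c, d) = (0.3937i, 0.6656, -0.5733, 0.2707): ad − bc = (0.3937i)(0.2707) − (0.6656)(-0.5733) = (0.3816 + 0.1066i) ≠ 0, so the state is entangled.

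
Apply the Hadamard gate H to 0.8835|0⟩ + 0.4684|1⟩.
0.9559|0⟩ + 0.2935|1⟩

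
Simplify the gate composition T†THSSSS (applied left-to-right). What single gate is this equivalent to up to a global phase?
H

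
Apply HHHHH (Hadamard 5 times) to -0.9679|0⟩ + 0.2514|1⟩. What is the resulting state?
-0.5066|0⟩ - 0.8622|1⟩

H² = I, so H^5 = H: a single Hadamard. With (a, b) = (-0.9679, 0.2514), H gives ((a + b)/√2, (a − b)/√2) = (-0.5066, -0.8622).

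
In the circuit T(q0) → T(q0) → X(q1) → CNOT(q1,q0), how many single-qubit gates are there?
3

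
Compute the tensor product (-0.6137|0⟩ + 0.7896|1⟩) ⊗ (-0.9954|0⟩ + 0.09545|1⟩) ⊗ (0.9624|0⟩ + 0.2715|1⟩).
0.5879|000⟩ + 0.1659|001⟩ - 0.05638|010⟩ - 0.0159|011⟩ - 0.7564|100⟩ - 0.2134|101⟩ + 0.07253|110⟩ + 0.02046|111⟩

amp(|b₁b₂…⟩) = product of the factor amplitudes for bits b₁, b₂, …; only kets whose every factor amplitude is nonzero survive.
|000⟩: (-0.6137)(-0.9954)(0.9624) = 0.5879
|001⟩: (-0.6137)(-0.9954)(0.2715) = 0.1659
|010⟩: (-0.6137)(0.09545)(0.9624) = -0.05638
|011⟩: (-0.6137)(0.09545)(0.2715) = -0.0159
|100⟩: (0.7896)(-0.9954)(0.9624) = -0.7564
|101⟩: (0.7896)(-0.9954)(0.2715) = -0.2134
|110⟩: (0.7896)(0.09545)(0.9624) = 0.07253
|111⟩: (0.7896)(0.09545)(0.2715) = 0.02046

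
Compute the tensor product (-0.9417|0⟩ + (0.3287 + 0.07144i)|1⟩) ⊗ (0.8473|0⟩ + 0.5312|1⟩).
-0.7979|00⟩ - 0.5002|01⟩ + (0.2785 + 0.06053i)|10⟩ + (0.1746 + 0.03795i)|11⟩

amp(|b₁b₂…⟩) = product of the factor amplitudes for bits b₁, b₂, …; only kets whose every factor amplitude is nonzero survive.
|00⟩: (-0.9417)(0.8473) = -0.7979
|01⟩: (-0.9417)(0.5312) = -0.5002
|10⟩: (0.3287 + 0.07144i)(0.8473) = (0.2785 + 0.06053i)
|11⟩: (0.3287 + 0.07144i)(0.5312) = (0.1746 + 0.03795i)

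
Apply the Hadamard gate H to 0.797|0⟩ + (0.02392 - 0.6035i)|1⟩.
(0.5805 - 0.4267i)|0⟩ + (0.5467 + 0.4267i)|1⟩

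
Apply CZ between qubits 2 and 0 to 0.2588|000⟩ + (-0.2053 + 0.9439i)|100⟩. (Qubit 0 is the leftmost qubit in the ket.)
0.2588|000⟩ + (-0.2053 + 0.9439i)|100⟩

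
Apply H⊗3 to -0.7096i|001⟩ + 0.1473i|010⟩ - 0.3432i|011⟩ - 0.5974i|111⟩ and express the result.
-0.5314i|000⟩ + 0.6355i|001⟩ + 0.02959i|010⟩ - 0.1337i|011⟩ - 0.1089i|100⟩ + 0.2131i|101⟩ - 0.3928i|110⟩ + 0.2887i|111⟩

H⊗3 gives amp(|y⟩) = (1/2√2) Σ_x (−1)^(x·y) amp(|x⟩), where x·y is the number of positions in which both x and y have a 1.
|000⟩: (-0.7096i + 0.1473i - 0.3432i - 0.5974i)/(2√2) = -0.5314i
|001⟩: (0.7096i + 0.1473i + 0.3432i + 0.5974i)/(2√2) = 0.6355i
|010⟩: (-0.7096i - 0.1473i + 0.3432i + 0.5974i)/(2√2) = 0.02959i
|011⟩: (0.7096i - 0.1473i - 0.3432i - 0.5974i)/(2√2) = -0.1337i
|100⟩: (-0.7096i + 0.1473i - 0.3432i + 0.5974i)/(2√2) = -0.1089i
|101⟩: (0.7096i + 0.1473i + 0.3432i - 0.5974i)/(2√2) = 0.2131i
|110⟩: (-0.7096i - 0.1473i + 0.3432i - 0.5974i)/(2√2) = -0.3928i
|111⟩: (0.7096i - 0.1473i - 0.3432i + 0.5974i)/(2√2) = 0.2887i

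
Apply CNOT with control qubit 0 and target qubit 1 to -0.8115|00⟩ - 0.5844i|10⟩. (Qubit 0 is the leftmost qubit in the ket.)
-0.8115|00⟩ - 0.5844i|11⟩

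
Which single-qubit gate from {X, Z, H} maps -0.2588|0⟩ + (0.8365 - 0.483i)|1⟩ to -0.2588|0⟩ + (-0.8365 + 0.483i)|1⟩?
Z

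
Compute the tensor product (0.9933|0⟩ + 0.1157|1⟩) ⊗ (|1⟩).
0.9933|01⟩ + 0.1157|11⟩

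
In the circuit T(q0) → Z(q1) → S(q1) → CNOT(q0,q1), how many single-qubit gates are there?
3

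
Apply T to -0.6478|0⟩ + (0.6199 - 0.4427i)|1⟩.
-0.6478|0⟩ + (0.7514 + 0.1253i)|1⟩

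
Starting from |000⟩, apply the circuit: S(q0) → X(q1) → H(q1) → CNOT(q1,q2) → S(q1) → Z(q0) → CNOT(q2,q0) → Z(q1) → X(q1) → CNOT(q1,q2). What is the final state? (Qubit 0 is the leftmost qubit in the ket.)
1/√2|011⟩ + (1/√2)i|101⟩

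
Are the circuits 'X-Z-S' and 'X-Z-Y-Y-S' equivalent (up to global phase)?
Yes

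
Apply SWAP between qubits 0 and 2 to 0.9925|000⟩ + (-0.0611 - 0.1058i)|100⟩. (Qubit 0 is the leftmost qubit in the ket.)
0.9925|000⟩ + (-0.0611 - 0.1058i)|001⟩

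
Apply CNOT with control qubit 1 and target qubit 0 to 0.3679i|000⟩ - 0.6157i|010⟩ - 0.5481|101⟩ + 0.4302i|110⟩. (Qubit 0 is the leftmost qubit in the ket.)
0.3679i|000⟩ + 0.4302i|010⟩ - 0.5481|101⟩ - 0.6157i|110⟩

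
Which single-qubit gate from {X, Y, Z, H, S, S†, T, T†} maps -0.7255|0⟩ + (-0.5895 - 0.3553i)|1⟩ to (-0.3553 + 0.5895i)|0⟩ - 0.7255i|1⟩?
Y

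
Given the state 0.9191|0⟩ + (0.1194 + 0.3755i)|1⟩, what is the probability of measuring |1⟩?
0.1553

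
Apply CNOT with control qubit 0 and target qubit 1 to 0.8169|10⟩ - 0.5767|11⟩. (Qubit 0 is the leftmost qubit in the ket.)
-0.5767|10⟩ + 0.8169|11⟩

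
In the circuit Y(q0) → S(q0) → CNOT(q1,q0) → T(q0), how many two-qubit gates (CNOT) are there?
1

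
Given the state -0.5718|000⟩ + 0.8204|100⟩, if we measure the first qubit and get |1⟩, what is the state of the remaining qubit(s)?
|00⟩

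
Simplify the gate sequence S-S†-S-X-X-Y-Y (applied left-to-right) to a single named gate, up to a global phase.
S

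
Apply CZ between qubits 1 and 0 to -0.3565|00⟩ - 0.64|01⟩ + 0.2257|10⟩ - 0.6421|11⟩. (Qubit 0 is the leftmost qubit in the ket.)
-0.3565|00⟩ - 0.64|01⟩ + 0.2257|10⟩ + 0.6421|11⟩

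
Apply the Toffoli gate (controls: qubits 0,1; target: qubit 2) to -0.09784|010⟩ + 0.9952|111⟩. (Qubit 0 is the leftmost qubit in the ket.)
-0.09784|010⟩ + 0.9952|110⟩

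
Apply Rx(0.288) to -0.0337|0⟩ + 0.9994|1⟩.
(-0.03335 - 0.1434i)|0⟩ + (0.9891 + 0.004836i)|1⟩

Rx(0.288) = [[cos(θ/2), −i·sin(θ/2)], [−i·sin(θ/2), cos(θ/2)]]; θ = 0.288, cos(θ/2) ≈ 0.98965, sin(θ/2) ≈ 0.143503.
With a = amp(|0⟩) = -0.0337 and b = amp(|1⟩) = 0.9994:
new amp(|0⟩) = (0.98965)·a + (-0.143503i)·b = (-0.03335 - 0.1434i)
new amp(|1⟩) = (-0.143503i)·a + (0.98965)·b = (0.9891 + 0.004836i)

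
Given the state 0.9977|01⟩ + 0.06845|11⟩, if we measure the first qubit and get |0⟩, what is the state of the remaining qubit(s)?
|1⟩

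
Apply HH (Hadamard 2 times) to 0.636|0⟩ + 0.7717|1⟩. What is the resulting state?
0.636|0⟩ + 0.7717|1⟩

H² = I, so an even number of Hadamards cancels: H^2 = I and the state is unchanged.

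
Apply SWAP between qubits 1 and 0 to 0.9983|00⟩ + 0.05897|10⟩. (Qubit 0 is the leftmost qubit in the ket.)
0.9983|00⟩ + 0.05897|01⟩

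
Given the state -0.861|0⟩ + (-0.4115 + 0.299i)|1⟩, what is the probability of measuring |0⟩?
0.7413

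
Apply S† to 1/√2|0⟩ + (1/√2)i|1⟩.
1/√2|0⟩ + 1/√2|1⟩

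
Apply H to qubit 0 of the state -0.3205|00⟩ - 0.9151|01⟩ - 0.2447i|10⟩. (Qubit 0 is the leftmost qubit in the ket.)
(-0.2266 - 0.173i)|00⟩ - 0.6471|01⟩ + (-0.2266 + 0.173i)|10⟩ - 0.6471|11⟩

H on qubit 0 mixes each pair of kets that differ only in qubit 0: amplitudes (a, b) of (|…0…⟩, |…1…⟩) become ((a + b)/√2, (a − b)/√2). Kets absent from the input have amplitude 0.
(|00⟩, |10⟩): (a, b) = (-0.3205, -0.2447i) → ((-0.2266 - 0.173i), (-0.2266 + 0.173i))
(|01⟩, |11⟩): (a, b) = (-0.9151, 0) → (-0.6471, -0.6471)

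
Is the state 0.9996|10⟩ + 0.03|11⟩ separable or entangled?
Separable

Writing the state as a|00⟩ + b|01⟩ + c|10⟩ + d|11⟩, it is a product state iff ad − bc = 0.
Here (a, b, c, d) = (0, 0, 0.9996, 0.03): ad − bc = (0)(0.03) − (0)(0.9996) = 0, so the state is separable.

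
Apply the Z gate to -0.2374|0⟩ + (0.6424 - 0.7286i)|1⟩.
-0.2374|0⟩ + (-0.6424 + 0.7286i)|1⟩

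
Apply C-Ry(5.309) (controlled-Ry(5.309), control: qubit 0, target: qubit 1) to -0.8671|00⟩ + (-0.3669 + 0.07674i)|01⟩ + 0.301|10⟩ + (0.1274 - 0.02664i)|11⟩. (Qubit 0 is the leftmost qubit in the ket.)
-0.8671|00⟩ + (-0.3669 + 0.07674i)|01⟩ + (-0.3256 + 0.01247i)|10⟩ + (0.0283 + 0.02354i)|11⟩

C-Ry(5.309) leaves the control-|0⟩ kets |00⟩, |01⟩ unchanged and applies Ry(5.309) to qubit 1 on the control-|1⟩ pair (|10⟩, |11⟩).
Ry(5.309) = [[cos(θ/2), −sin(θ/2)], [sin(θ/2), cos(θ/2)]]; θ = 5.309, cos(θ/2) ≈ -0.883697, sin(θ/2) ≈ 0.468059.
With a = amp(|10⟩) = 0.301 and b = amp(|11⟩) = (0.1274 - 0.02664i):
new amp(|10⟩) = (-0.883697)·a + (-0.468059)·b = (-0.3256 + 0.01247i)
new amp(|11⟩) = (0.468059)·a + (-0.883697)·b = (0.0283 + 0.02354i)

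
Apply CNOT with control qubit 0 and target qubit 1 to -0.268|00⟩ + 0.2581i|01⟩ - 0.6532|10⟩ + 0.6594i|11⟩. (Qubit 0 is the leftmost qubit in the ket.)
-0.268|00⟩ + 0.2581i|01⟩ + 0.6594i|10⟩ - 0.6532|11⟩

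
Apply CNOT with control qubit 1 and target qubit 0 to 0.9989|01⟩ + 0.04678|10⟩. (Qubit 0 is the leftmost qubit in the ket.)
0.04678|10⟩ + 0.9989|11⟩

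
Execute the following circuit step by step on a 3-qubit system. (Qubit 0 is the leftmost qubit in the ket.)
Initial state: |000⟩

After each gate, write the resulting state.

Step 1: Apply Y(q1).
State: i|010⟩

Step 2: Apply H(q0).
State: (1/√2)i|010⟩ + (1/√2)i|110⟩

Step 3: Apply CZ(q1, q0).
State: (1/√2)i|010⟩ - (1/√2)i|110⟩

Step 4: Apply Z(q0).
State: (1/√2)i|010⟩ + (1/√2)i|110⟩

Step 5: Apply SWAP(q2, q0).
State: (1/√2)i|010⟩ + (1/√2)i|011⟩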